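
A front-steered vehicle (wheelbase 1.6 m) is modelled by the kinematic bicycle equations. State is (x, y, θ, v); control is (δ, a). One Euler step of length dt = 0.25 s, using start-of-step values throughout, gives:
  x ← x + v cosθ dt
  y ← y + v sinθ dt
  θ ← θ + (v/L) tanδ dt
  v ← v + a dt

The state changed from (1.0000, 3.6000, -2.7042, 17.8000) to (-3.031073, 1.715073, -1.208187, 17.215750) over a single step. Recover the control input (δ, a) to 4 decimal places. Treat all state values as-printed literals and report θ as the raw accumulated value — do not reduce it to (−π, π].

a = (v'−v)/dt = (-0.584250)/0.25 = -2.3370
Δθ = θ'−θ = 1.496013;  (v·dt/L) = 17.8000·0.25/1.6 = 2.781250
tan δ = Δθ·L/(v·dt) = 0.537892  →  δ = 0.4935

δ = 0.4935, a = -2.3370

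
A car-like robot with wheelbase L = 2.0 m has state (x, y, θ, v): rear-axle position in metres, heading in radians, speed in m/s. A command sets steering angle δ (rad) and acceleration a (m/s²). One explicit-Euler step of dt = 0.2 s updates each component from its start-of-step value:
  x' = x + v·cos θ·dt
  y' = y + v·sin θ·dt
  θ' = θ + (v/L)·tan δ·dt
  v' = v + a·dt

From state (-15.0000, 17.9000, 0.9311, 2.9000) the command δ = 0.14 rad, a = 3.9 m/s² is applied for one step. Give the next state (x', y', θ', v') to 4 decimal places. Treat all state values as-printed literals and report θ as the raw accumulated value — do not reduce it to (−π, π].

(-14.6538, 18.3653, 0.9720, 3.6800)

x' = -15.0000 + 2.9000·cos(0.9311)·0.2 = -14.6538
y' = 17.9000 + 2.9000·sin(0.9311)·0.2 = 18.3653
θ' = 0.9311 + (2.9000/2.0)·tan(0.14)·0.2 = 0.9720
v' = 2.9000 + 3.9000·0.2 = 3.6800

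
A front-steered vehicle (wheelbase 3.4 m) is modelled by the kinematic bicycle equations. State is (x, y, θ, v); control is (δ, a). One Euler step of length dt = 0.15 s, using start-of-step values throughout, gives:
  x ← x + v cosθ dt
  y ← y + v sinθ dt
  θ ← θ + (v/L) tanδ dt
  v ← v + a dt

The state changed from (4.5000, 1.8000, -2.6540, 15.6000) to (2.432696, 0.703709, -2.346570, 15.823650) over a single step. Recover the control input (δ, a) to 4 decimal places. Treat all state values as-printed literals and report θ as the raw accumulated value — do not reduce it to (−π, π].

δ = 0.4201, a = 1.4910

a = (v'−v)/dt = (0.223650)/0.15 = 1.4910
Δθ = θ'−θ = 0.307430;  (v·dt/L) = 15.6000·0.15/3.4 = 0.688235
tan δ = Δθ·L/(v·dt) = 0.446693  →  δ = 0.4201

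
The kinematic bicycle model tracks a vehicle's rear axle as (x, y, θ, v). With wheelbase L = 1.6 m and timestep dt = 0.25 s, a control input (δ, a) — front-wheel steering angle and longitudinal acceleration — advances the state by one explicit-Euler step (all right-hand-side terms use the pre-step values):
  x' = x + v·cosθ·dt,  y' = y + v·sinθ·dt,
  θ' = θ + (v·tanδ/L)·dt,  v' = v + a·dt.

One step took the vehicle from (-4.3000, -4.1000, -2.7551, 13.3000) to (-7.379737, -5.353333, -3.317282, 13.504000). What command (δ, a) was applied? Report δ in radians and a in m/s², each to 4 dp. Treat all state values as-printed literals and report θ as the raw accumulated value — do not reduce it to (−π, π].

a = (v'−v)/dt = (0.204000)/0.25 = 0.8160
Δθ = θ'−θ = -0.562182;  (v·dt/L) = 13.3000·0.25/1.6 = 2.078125
tan δ = Δθ·L/(v·dt) = -0.270524  →  δ = -0.2642

δ = -0.2642, a = 0.8160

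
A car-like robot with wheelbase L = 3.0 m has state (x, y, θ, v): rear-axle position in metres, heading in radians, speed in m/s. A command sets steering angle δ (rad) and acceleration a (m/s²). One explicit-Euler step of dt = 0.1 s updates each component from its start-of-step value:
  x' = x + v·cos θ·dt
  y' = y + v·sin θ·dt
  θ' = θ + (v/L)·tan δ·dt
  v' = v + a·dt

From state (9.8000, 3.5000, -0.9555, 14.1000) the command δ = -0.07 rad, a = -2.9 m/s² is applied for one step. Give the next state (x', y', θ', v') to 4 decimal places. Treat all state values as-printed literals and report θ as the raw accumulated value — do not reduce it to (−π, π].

x' = 9.8000 + 14.1000·cos(-0.9555)·0.1 = 10.6139
y' = 3.5000 + 14.1000·sin(-0.9555)·0.1 = 2.3486
θ' = -0.9555 + (14.1000/3.0)·tan(-0.07)·0.1 = -0.9885
v' = 14.1000 − 2.9000·0.1 = 13.8100

(10.6139, 2.3486, -0.9885, 13.8100)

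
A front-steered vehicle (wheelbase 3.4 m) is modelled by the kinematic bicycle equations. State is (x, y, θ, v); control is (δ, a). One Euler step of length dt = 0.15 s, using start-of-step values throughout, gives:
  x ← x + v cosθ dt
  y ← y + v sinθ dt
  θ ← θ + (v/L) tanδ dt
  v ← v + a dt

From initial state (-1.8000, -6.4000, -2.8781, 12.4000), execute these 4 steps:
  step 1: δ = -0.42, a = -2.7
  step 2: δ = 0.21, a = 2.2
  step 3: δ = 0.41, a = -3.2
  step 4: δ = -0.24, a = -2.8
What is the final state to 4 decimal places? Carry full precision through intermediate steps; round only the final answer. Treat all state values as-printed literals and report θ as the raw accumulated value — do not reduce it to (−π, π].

after step 1 (δ=-0.42, a=-2.7): (-3.595804, -6.884445, -3.122401, 11.995000)
after step 2 (δ=0.21, a=2.2): (-5.394723, -6.918973, -3.009608, 12.325000)
after step 3 (δ=0.41, a=-3.2): (-7.227394, -7.162271, -2.773278, 11.845000)
after step 4 (δ=-0.24, a=-2.8): (-8.884987, -7.801979, -2.901160, 11.425000)

(-8.8850, -7.8020, -2.9012, 11.4250)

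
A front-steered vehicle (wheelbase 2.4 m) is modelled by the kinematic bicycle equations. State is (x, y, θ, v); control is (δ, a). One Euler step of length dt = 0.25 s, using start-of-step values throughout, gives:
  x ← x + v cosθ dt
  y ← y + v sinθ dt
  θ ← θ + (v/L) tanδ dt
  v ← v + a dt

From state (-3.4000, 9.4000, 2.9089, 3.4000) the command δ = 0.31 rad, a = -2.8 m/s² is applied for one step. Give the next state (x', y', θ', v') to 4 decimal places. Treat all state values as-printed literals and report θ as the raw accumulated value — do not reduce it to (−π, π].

(-4.2271, 9.5960, 3.0223, 2.7000)

x' = -3.4000 + 3.4000·cos(2.9089)·0.25 = -4.2271
y' = 9.4000 + 3.4000·sin(2.9089)·0.25 = 9.5960
θ' = 2.9089 + (3.4000/2.4)·tan(0.31)·0.25 = 3.0223
v' = 3.4000 − 2.8000·0.25 = 2.7000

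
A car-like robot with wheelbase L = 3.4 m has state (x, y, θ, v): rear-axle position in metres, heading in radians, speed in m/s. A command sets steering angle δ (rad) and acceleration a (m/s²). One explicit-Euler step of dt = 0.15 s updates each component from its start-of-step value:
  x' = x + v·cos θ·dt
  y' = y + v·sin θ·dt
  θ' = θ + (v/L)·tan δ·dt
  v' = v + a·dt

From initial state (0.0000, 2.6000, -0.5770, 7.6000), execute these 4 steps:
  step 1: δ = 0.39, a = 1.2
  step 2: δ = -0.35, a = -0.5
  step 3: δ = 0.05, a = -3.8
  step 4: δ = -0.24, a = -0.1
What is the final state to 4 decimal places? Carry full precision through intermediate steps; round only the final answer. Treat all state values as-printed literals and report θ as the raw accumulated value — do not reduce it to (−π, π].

(3.9020, 0.3065, -0.6245, 7.1200)

after step 1 (δ=0.39, a=1.2): (0.955437, 1.978116, -0.439176, 7.780000)
after step 2 (δ=-0.35, a=-0.5): (2.011692, 1.481915, -0.564466, 7.705000)
after step 3 (δ=0.05, a=-3.8): (2.988155, 0.863630, -0.547456, 7.135000)
after step 4 (δ=-0.24, a=-0.1): (3.901990, 0.306547, -0.624488, 7.120000)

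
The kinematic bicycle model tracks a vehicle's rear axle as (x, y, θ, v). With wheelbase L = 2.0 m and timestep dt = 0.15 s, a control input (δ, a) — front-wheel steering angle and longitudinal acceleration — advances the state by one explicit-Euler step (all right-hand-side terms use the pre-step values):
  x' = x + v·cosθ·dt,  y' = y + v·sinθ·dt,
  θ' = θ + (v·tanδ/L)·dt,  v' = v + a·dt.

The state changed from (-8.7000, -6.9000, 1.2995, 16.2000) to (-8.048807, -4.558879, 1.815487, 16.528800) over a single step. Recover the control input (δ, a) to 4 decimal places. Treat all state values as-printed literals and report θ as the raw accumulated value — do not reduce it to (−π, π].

δ = 0.4016, a = 2.1920

a = (v'−v)/dt = (0.328800)/0.15 = 2.1920
Δθ = θ'−θ = 0.515987;  (v·dt/L) = 16.2000·0.15/2.0 = 1.215000
tan δ = Δθ·L/(v·dt) = 0.424681  →  δ = 0.4016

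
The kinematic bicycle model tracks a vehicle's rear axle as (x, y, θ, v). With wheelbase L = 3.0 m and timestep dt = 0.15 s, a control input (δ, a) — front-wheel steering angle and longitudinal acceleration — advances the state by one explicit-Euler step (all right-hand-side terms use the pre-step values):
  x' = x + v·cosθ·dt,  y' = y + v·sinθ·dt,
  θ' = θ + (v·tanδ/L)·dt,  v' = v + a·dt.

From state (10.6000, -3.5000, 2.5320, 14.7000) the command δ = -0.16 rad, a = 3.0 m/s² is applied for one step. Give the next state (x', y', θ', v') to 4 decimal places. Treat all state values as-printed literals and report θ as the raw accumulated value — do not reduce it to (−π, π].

(8.7922, -2.2376, 2.4134, 15.1500)

x' = 10.6000 + 14.7000·cos(2.5320)·0.15 = 8.7922
y' = -3.5000 + 14.7000·sin(2.5320)·0.15 = -2.2376
θ' = 2.5320 + (14.7000/3.0)·tan(-0.16)·0.15 = 2.4134
v' = 14.7000 + 3.0000·0.15 = 15.1500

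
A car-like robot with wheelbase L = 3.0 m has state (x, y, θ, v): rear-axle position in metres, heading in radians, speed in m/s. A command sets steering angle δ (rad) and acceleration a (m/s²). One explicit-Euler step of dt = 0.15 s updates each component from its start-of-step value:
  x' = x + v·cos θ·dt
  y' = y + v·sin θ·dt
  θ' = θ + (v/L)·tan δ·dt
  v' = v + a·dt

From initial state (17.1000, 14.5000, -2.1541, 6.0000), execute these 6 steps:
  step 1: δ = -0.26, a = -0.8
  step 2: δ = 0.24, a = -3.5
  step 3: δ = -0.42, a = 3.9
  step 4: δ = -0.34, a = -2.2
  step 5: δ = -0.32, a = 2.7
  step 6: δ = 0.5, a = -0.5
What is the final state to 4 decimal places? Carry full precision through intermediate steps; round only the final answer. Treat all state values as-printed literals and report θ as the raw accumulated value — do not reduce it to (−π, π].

(13.7079, 10.5802, -2.3152, 5.9400)

after step 1 (δ=-0.26, a=-0.8): (16.604294, 13.748817, -2.233906, 5.880000)
after step 2 (δ=0.24, a=-3.5): (16.061361, 13.053729, -2.161960, 5.355000)
after step 3 (δ=-0.42, a=3.9): (15.613687, 12.386797, -2.281530, 5.940000)
after step 4 (δ=-0.34, a=-2.2): (15.032408, 11.711522, -2.386589, 5.610000)
after step 5 (δ=-0.32, a=2.7): (14.419570, 11.134850, -2.479544, 6.015000)
after step 6 (δ=0.5, a=-0.5): (13.707934, 10.580206, -2.315244, 5.940000)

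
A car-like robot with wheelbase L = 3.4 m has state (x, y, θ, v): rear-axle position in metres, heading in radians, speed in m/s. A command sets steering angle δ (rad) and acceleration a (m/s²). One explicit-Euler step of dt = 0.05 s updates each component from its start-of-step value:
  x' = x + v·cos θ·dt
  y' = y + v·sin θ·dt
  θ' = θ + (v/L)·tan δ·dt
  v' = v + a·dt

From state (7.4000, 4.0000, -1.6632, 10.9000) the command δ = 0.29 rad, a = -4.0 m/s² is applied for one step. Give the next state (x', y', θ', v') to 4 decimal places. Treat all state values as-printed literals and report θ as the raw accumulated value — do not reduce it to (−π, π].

x' = 7.4000 + 10.9000·cos(-1.6632)·0.05 = 7.3497
y' = 4.0000 + 10.9000·sin(-1.6632)·0.05 = 3.4573
θ' = -1.6632 + (10.9000/3.4)·tan(0.29)·0.05 = -1.6154
v' = 10.9000 − 4.0000·0.05 = 10.7000

(7.3497, 3.4573, -1.6154, 10.7000)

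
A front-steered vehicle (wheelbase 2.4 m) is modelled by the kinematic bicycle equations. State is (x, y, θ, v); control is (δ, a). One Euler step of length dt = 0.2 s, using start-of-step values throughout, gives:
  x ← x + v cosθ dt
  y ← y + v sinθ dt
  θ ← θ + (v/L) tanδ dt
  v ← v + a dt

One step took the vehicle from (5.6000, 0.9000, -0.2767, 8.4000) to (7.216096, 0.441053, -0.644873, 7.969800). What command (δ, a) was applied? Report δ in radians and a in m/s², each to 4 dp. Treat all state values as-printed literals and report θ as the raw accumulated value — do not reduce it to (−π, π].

δ = -0.4842, a = -2.1510

a = (v'−v)/dt = (-0.430200)/0.2 = -2.1510
Δθ = θ'−θ = -0.368173;  (v·dt/L) = 8.4000·0.2/2.4 = 0.700000
tan δ = Δθ·L/(v·dt) = -0.525961  →  δ = -0.4842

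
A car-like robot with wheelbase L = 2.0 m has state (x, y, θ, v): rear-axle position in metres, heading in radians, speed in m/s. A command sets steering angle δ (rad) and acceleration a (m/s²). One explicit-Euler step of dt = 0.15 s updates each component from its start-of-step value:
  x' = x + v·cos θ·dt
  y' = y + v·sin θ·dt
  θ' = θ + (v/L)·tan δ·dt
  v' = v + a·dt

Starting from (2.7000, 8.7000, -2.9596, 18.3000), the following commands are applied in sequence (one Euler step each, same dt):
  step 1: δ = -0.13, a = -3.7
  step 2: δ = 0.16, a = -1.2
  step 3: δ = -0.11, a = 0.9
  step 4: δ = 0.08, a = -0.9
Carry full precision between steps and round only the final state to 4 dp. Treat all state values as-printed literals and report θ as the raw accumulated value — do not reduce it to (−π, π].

(-7.8823, 7.4377, -2.9633, 17.5650)

after step 1 (δ=-0.13, a=-3.7): (0.000334, 8.203183, -3.139037, 17.745000)
after step 2 (δ=0.16, a=-1.2): (-2.661408, 8.196381, -2.924261, 17.565000)
after step 3 (δ=-0.11, a=0.9): (-5.234179, 7.628263, -3.069760, 17.700000)
after step 4 (δ=0.08, a=-0.9): (-7.882332, 7.437711, -2.963333, 17.565000)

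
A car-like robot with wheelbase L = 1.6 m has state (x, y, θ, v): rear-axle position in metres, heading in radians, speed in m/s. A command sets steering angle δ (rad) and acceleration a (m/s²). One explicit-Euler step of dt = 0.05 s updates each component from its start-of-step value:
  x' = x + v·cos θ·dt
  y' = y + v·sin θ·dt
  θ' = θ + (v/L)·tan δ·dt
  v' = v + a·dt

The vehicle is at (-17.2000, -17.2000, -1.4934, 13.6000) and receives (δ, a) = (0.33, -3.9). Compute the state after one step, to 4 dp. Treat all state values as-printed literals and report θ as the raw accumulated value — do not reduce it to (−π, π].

x' = -17.2000 + 13.6000·cos(-1.4934)·0.05 = -17.1474
y' = -17.2000 + 13.6000·sin(-1.4934)·0.05 = -17.8780
θ' = -1.4934 + (13.6000/1.6)·tan(0.33)·0.05 = -1.3478
v' = 13.6000 − 3.9000·0.05 = 13.4050

(-17.1474, -17.8780, -1.3478, 13.4050)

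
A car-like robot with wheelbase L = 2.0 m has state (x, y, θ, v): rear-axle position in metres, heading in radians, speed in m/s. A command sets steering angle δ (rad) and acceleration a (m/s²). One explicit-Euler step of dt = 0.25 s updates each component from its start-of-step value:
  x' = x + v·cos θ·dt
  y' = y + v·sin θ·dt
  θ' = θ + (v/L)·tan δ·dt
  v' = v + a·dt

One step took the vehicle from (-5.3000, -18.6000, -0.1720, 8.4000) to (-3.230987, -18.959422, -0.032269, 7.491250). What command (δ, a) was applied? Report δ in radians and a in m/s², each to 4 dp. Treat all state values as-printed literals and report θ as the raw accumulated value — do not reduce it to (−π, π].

a = (v'−v)/dt = (-0.908750)/0.25 = -3.6350
Δθ = θ'−θ = 0.139731;  (v·dt/L) = 8.4000·0.25/2.0 = 1.050000
tan δ = Δθ·L/(v·dt) = 0.133077  →  δ = 0.1323

δ = 0.1323, a = -3.6350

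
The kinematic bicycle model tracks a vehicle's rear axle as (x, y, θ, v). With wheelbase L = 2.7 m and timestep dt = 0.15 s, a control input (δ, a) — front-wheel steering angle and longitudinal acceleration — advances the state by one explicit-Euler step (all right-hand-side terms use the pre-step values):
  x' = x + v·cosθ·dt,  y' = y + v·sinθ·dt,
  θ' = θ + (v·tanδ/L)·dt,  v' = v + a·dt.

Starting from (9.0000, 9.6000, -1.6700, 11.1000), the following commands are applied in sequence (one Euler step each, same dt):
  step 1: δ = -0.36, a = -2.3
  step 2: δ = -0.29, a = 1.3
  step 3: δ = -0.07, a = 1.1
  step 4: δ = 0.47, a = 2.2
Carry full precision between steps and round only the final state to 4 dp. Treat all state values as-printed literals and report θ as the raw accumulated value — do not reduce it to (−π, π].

(6.6344, 3.5645, -1.8094, 11.4450)

after step 1 (δ=-0.36, a=-2.3): (8.835097, 7.943186, -1.902115, 10.755000)
after step 2 (δ=-0.29, a=1.3): (8.310322, 6.417674, -2.080417, 10.950000)
after step 3 (δ=-0.07, a=1.1): (7.509035, 4.983887, -2.123070, 11.115000)
after step 4 (δ=0.47, a=2.2): (6.634356, 3.564500, -1.809401, 11.445000)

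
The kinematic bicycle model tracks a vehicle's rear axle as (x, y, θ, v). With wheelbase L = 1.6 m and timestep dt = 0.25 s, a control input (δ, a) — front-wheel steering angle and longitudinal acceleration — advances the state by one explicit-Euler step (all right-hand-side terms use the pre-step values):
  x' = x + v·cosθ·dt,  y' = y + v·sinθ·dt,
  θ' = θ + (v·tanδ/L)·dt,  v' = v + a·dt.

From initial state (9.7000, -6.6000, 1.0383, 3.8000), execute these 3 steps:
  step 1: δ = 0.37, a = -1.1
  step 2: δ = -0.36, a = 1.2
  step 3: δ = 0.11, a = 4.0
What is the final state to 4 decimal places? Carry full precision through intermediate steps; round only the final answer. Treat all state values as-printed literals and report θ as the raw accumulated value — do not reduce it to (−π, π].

after step 1 (δ=0.37, a=-1.1): (10.182301, -5.781535, 1.268594, 3.525000)
after step 2 (δ=-0.36, a=1.2): (10.444582, -4.940220, 1.061278, 3.825000)
after step 3 (δ=0.11, a=4.0): (10.911000, -4.105433, 1.127287, 4.825000)

(10.9110, -4.1054, 1.1273, 4.8250)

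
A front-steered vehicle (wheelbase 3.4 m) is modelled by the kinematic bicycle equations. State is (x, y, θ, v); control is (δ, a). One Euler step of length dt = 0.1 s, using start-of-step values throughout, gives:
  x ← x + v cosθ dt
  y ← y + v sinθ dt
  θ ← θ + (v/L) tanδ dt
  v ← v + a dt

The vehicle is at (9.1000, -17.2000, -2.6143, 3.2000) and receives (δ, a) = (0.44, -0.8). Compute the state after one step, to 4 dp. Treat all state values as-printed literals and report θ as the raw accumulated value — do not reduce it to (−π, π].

x' = 9.1000 + 3.2000·cos(-2.6143)·0.1 = 8.8235
y' = -17.2000 + 3.2000·sin(-2.6143)·0.1 = -17.3610
θ' = -2.6143 + (3.2000/3.4)·tan(0.44)·0.1 = -2.5700
v' = 3.2000 − 0.8000·0.1 = 3.1200

(8.8235, -17.3610, -2.5700, 3.1200)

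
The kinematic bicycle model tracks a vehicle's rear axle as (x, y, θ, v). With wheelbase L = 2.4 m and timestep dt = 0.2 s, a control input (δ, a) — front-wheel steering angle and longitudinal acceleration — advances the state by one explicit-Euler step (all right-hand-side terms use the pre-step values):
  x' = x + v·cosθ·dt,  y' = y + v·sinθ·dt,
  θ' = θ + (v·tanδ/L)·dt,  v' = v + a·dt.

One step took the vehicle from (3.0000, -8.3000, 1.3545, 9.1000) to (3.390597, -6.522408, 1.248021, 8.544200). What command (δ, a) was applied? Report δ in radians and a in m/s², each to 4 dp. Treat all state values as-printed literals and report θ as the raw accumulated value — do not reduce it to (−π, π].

δ = -0.1395, a = -2.7790

a = (v'−v)/dt = (-0.555800)/0.2 = -2.7790
Δθ = θ'−θ = -0.106479;  (v·dt/L) = 9.1000·0.2/2.4 = 0.758333
tan δ = Δθ·L/(v·dt) = -0.140412  →  δ = -0.1395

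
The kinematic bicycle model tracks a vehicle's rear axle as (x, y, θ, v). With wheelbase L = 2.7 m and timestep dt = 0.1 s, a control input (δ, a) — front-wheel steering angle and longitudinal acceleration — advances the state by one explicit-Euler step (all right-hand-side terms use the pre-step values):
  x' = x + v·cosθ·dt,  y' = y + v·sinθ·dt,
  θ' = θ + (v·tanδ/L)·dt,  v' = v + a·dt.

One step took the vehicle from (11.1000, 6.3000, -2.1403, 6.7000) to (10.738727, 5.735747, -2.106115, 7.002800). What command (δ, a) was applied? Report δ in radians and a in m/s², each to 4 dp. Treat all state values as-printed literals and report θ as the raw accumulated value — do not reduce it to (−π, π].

a = (v'−v)/dt = (0.302800)/0.1 = 3.0280
Δθ = θ'−θ = 0.034185;  (v·dt/L) = 6.7000·0.1/2.7 = 0.248148
tan δ = Δθ·L/(v·dt) = 0.137760  →  δ = 0.1369

δ = 0.1369, a = 3.0280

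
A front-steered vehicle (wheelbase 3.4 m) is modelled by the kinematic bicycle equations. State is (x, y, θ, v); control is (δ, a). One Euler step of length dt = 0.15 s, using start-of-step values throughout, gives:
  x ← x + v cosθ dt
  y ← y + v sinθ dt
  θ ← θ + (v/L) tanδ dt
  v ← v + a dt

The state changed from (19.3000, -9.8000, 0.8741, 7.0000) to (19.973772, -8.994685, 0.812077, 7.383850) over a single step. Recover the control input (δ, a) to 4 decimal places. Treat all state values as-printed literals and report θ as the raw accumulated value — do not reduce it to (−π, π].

δ = -0.1982, a = 2.5590

a = (v'−v)/dt = (0.383850)/0.15 = 2.5590
Δθ = θ'−θ = -0.062023;  (v·dt/L) = 7.0000·0.15/3.4 = 0.308824
tan δ = Δθ·L/(v·dt) = -0.200836  →  δ = -0.1982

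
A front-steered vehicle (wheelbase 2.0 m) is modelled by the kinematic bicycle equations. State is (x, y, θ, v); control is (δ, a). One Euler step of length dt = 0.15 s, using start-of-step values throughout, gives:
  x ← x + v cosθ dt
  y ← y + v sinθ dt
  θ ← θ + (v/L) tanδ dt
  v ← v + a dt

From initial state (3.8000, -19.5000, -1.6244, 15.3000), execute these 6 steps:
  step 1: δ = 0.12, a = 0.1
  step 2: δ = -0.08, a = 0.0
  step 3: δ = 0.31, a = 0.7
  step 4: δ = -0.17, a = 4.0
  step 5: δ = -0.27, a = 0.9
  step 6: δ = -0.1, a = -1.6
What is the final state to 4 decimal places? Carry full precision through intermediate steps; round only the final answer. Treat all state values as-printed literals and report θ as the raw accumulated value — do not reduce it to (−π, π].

(4.6476, -33.3018, -1.8628, 15.9150)

after step 1 (δ=0.12, a=0.1): (3.677038, -21.791704, -1.486035, 15.315000)
after step 2 (δ=-0.08, a=0.0): (3.871523, -24.080706, -1.578122, 15.315000)
after step 3 (δ=0.31, a=0.7): (3.854695, -26.377895, -1.210186, 15.420000)
after step 4 (δ=-0.17, a=4.0): (4.670827, -28.542126, -1.408707, 16.020000)
after step 5 (δ=-0.27, a=0.9): (5.058625, -30.913628, -1.741232, 16.155000)
after step 6 (δ=-0.1, a=-1.6): (4.647614, -33.301768, -1.862800, 15.915000)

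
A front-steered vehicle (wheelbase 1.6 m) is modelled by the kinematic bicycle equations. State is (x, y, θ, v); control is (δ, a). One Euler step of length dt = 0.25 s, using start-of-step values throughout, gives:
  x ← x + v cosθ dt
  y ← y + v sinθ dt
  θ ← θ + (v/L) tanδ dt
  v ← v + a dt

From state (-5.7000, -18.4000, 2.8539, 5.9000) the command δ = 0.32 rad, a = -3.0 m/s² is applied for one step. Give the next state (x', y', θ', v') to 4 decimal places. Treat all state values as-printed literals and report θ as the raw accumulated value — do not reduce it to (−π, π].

x' = -5.7000 + 5.9000·cos(2.8539)·0.25 = -7.1144
y' = -18.4000 + 5.9000·sin(2.8539)·0.25 = -17.9815
θ' = 2.8539 + (5.9000/1.6)·tan(0.32)·0.25 = 3.1594
v' = 5.9000 − 3.0000·0.25 = 5.1500

(-7.1144, -17.9815, 3.1594, 5.1500)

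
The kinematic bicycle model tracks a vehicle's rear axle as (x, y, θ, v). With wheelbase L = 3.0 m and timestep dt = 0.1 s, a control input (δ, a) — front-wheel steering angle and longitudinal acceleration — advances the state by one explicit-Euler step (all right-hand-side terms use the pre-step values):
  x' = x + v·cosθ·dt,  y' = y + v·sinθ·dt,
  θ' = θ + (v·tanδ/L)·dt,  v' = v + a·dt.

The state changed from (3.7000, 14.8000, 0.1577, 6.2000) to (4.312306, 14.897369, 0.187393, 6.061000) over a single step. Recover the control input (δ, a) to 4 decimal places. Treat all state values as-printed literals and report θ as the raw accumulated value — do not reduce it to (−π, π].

δ = 0.1427, a = -1.3900

a = (v'−v)/dt = (-0.139000)/0.1 = -1.3900
Δθ = θ'−θ = 0.029693;  (v·dt/L) = 6.2000·0.1/3.0 = 0.206667
tan δ = Δθ·L/(v·dt) = 0.143676  →  δ = 0.1427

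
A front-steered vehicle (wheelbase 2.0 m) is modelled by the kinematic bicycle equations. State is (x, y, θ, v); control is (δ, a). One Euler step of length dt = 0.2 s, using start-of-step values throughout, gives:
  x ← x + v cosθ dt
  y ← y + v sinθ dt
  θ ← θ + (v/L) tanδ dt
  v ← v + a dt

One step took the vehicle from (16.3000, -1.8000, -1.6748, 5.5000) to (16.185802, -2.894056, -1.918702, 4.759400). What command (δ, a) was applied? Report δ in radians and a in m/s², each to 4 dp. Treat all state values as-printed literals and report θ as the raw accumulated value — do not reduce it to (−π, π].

a = (v'−v)/dt = (-0.740600)/0.2 = -3.7030
Δθ = θ'−θ = -0.243902;  (v·dt/L) = 5.5000·0.2/2.0 = 0.550000
tan δ = Δθ·L/(v·dt) = -0.443458  →  δ = -0.4174

δ = -0.4174, a = -3.7030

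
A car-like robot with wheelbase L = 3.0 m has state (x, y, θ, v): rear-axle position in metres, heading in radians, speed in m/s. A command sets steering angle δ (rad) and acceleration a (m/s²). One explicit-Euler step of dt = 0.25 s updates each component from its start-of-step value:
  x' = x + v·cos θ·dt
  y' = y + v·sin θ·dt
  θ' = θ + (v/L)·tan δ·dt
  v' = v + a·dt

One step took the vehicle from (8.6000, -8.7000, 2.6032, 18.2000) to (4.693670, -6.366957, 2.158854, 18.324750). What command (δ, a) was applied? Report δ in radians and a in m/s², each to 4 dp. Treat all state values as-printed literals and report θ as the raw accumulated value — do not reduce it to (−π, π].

δ = -0.2850, a = 0.4990

a = (v'−v)/dt = (0.124750)/0.25 = 0.4990
Δθ = θ'−θ = -0.444346;  (v·dt/L) = 18.2000·0.25/3.0 = 1.516667
tan δ = Δθ·L/(v·dt) = -0.292975  →  δ = -0.2850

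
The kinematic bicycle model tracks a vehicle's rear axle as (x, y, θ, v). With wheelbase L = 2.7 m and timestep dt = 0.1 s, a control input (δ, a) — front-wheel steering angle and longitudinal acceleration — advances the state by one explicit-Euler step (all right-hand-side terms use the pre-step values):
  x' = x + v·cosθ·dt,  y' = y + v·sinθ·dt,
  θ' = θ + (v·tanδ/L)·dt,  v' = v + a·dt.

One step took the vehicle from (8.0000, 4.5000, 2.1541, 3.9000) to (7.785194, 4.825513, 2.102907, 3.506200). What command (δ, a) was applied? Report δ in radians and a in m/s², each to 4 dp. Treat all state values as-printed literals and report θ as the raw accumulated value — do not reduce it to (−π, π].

a = (v'−v)/dt = (-0.393800)/0.1 = -3.9380
Δθ = θ'−θ = -0.051193;  (v·dt/L) = 3.9000·0.1/2.7 = 0.144444
tan δ = Δθ·L/(v·dt) = -0.354413  →  δ = -0.3406

δ = -0.3406, a = -3.9380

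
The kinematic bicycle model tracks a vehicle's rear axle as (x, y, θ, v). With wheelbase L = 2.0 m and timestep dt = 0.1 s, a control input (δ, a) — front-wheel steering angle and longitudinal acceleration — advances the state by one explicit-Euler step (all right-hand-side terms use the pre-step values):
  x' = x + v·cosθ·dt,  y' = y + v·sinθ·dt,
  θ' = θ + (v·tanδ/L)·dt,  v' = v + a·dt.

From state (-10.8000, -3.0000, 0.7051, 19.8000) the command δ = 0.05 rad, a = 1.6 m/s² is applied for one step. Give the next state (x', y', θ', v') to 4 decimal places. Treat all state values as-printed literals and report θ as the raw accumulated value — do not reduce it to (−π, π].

x' = -10.8000 + 19.8000·cos(0.7051)·0.1 = -9.2921
y' = -3.0000 + 19.8000·sin(0.7051)·0.1 = -1.7167
θ' = 0.7051 + (19.8000/2.0)·tan(0.05)·0.1 = 0.7546
v' = 19.8000 + 1.6000·0.1 = 19.9600

(-9.2921, -1.7167, 0.7546, 19.9600)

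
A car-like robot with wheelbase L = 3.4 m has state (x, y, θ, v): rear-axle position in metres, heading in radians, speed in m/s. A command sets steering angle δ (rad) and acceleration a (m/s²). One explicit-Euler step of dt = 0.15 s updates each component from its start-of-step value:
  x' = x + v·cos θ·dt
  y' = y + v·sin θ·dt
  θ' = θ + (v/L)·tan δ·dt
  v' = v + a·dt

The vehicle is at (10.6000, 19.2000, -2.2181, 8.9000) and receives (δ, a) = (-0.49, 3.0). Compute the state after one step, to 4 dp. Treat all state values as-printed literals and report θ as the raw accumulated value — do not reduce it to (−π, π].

x' = 10.6000 + 8.9000·cos(-2.2181)·0.15 = 9.7949
y' = 19.2000 + 8.9000·sin(-2.2181)·0.15 = 18.1351
θ' = -2.2181 + (8.9000/3.4)·tan(-0.49)·0.15 = -2.4275
v' = 8.9000 + 3.0000·0.15 = 9.3500

(9.7949, 18.1351, -2.4275, 9.3500)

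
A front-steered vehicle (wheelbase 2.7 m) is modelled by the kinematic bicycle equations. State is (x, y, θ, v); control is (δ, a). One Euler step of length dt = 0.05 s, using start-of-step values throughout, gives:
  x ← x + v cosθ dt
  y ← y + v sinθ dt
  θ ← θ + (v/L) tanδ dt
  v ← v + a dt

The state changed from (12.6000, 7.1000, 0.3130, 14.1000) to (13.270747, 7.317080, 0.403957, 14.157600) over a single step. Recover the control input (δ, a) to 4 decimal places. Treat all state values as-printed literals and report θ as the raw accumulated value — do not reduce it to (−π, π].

a = (v'−v)/dt = (0.057600)/0.05 = 1.1520
Δθ = θ'−θ = 0.090957;  (v·dt/L) = 14.1000·0.05/2.7 = 0.261111
tan δ = Δθ·L/(v·dt) = 0.348346  →  δ = 0.3352

δ = 0.3352, a = 1.1520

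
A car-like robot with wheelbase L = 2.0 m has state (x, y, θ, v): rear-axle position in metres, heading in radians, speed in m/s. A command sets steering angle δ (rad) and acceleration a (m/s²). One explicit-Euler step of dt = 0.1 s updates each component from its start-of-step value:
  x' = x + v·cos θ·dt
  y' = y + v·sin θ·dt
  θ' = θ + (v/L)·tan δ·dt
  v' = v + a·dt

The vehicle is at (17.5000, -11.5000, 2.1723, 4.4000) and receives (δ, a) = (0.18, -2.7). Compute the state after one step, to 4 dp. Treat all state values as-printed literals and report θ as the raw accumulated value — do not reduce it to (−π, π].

(17.2510, -11.1372, 2.2123, 4.1300)

x' = 17.5000 + 4.4000·cos(2.1723)·0.1 = 17.2510
y' = -11.5000 + 4.4000·sin(2.1723)·0.1 = -11.1372
θ' = 2.1723 + (4.4000/2.0)·tan(0.18)·0.1 = 2.2123
v' = 4.4000 − 2.7000·0.1 = 4.1300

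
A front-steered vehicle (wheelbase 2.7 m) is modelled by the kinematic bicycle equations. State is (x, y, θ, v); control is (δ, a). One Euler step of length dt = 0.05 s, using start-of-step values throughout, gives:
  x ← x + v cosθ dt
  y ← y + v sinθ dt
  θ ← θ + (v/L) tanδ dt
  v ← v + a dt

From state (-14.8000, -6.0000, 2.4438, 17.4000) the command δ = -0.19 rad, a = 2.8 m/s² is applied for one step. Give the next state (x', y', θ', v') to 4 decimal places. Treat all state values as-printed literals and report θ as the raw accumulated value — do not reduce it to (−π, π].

(-15.4666, -5.4410, 2.3818, 17.5400)

x' = -14.8000 + 17.4000·cos(2.4438)·0.05 = -15.4666
y' = -6.0000 + 17.4000·sin(2.4438)·0.05 = -5.4410
θ' = 2.4438 + (17.4000/2.7)·tan(-0.19)·0.05 = 2.3818
v' = 17.4000 + 2.8000·0.05 = 17.5400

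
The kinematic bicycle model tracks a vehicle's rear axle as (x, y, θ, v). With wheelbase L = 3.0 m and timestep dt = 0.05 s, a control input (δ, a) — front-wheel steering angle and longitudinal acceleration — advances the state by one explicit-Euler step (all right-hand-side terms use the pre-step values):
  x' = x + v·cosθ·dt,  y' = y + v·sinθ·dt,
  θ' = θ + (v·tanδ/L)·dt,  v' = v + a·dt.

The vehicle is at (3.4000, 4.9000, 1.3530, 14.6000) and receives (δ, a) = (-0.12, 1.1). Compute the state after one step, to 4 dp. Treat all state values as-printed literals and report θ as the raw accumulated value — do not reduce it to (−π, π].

(3.5577, 5.6128, 1.3237, 14.6550)

x' = 3.4000 + 14.6000·cos(1.3530)·0.05 = 3.5577
y' = 4.9000 + 14.6000·sin(1.3530)·0.05 = 5.6128
θ' = 1.3530 + (14.6000/3.0)·tan(-0.12)·0.05 = 1.3237
v' = 14.6000 + 1.1000·0.05 = 14.6550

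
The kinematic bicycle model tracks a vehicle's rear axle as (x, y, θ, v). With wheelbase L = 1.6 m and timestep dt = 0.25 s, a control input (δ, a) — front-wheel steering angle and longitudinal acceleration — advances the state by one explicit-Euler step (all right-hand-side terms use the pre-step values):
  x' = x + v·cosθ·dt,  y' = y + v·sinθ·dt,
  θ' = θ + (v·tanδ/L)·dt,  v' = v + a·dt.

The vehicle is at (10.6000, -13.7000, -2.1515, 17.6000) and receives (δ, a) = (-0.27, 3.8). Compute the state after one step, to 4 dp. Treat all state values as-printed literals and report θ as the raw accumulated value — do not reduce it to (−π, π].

(8.1861, -17.3787, -2.9126, 18.5500)

x' = 10.6000 + 17.6000·cos(-2.1515)·0.25 = 8.1861
y' = -13.7000 + 17.6000·sin(-2.1515)·0.25 = -17.3787
θ' = -2.1515 + (17.6000/1.6)·tan(-0.27)·0.25 = -2.9126
v' = 17.6000 + 3.8000·0.25 = 18.5500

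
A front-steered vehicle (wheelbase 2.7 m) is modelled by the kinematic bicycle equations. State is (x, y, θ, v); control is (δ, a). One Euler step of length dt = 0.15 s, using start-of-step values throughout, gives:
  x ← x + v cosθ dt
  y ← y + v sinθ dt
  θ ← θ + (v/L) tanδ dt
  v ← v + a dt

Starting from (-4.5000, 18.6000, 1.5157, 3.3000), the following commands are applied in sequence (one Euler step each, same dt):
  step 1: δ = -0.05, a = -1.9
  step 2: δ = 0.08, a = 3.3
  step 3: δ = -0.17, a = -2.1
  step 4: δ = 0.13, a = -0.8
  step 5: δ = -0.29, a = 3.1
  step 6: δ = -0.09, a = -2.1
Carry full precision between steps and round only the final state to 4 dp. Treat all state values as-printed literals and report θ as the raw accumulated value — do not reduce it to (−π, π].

(-4.2890, 21.5370, 1.4410, 3.2250)

after step 1 (δ=-0.05, a=-1.9): (-4.472741, 19.094249, 1.506526, 3.015000)
after step 2 (δ=0.08, a=3.3): (-4.443695, 19.545565, 1.519954, 3.510000)
after step 3 (δ=-0.17, a=-2.1): (-4.416938, 20.071385, 1.486481, 3.195000)
after step 4 (δ=0.13, a=-0.8): (-4.376578, 20.548932, 1.509687, 3.075000)
after step 5 (δ=-0.29, a=3.1): (-4.348409, 21.009321, 1.458708, 3.540000)
after step 6 (δ=-0.09, a=-2.1): (-4.289015, 21.536989, 1.440960, 3.225000)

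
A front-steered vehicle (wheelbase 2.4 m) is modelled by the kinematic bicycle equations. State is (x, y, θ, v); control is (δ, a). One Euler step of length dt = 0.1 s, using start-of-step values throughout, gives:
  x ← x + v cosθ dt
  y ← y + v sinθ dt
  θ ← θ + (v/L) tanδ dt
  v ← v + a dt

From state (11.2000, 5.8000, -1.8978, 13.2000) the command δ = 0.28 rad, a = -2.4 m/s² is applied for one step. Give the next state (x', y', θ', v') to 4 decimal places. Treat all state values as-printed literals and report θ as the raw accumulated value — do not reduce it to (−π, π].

x' = 11.2000 + 13.2000·cos(-1.8978)·0.1 = 10.7760
y' = 5.8000 + 13.2000·sin(-1.8978)·0.1 = 4.5499
θ' = -1.8978 + (13.2000/2.4)·tan(0.28)·0.1 = -1.7396
v' = 13.2000 − 2.4000·0.1 = 12.9600

(10.7760, 4.5499, -1.7396, 12.9600)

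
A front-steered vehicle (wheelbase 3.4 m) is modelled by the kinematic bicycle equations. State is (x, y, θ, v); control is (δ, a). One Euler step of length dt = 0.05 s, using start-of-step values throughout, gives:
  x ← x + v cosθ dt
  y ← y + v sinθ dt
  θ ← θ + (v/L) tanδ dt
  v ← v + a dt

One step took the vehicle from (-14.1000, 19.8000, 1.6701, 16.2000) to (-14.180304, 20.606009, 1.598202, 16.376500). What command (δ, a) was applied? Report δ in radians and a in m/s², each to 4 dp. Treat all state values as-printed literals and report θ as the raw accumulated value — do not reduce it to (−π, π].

δ = -0.2931, a = 3.5300

a = (v'−v)/dt = (0.176500)/0.05 = 3.5300
Δθ = θ'−θ = -0.071898;  (v·dt/L) = 16.2000·0.05/3.4 = 0.238235
tan δ = Δθ·L/(v·dt) = -0.301794  →  δ = -0.2931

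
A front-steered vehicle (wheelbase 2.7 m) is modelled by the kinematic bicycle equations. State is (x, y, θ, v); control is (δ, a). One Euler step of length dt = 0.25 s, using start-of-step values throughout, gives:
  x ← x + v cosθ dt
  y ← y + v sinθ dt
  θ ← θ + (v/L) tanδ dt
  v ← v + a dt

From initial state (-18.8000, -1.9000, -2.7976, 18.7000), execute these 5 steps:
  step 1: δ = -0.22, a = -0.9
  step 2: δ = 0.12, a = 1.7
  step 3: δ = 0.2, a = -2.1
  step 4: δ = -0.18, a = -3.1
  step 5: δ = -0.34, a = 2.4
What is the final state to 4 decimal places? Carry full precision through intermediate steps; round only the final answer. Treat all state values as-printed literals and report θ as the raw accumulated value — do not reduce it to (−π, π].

(-40.7744, -7.2276, -3.5098, 18.2000)

after step 1 (δ=-0.22, a=-0.9): (-23.201118, -3.476637, -3.184793, 18.475000)
after step 2 (δ=0.12, a=1.7): (-27.815559, -3.277168, -2.978524, 18.900000)
after step 3 (δ=0.2, a=-2.1): (-32.477876, -4.044257, -2.623782, 18.375000)
after step 4 (δ=-0.18, a=-3.1): (-36.469407, -6.318068, -2.933382, 17.600000)
after step 5 (δ=-0.34, a=2.4): (-40.774378, -7.227588, -3.509843, 18.200000)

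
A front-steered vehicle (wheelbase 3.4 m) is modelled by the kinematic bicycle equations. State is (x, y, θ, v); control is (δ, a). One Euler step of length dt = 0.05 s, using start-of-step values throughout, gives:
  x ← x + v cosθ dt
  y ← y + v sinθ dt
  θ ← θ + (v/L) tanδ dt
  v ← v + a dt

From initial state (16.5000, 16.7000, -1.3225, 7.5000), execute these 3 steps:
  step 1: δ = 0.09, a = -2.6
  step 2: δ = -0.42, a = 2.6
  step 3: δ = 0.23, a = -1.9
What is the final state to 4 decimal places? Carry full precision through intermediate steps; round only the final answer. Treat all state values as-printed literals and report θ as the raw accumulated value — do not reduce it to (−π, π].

(16.7644, 15.6134, -1.3351, 7.4050)

after step 1 (δ=0.09, a=-2.6): (16.592157, 16.336500, -1.312547, 7.370000)
after step 2 (δ=-0.42, a=2.6): (16.686268, 15.980220, -1.360947, 7.500000)
after step 3 (δ=0.23, a=-1.9): (16.764385, 15.613447, -1.335123, 7.405000)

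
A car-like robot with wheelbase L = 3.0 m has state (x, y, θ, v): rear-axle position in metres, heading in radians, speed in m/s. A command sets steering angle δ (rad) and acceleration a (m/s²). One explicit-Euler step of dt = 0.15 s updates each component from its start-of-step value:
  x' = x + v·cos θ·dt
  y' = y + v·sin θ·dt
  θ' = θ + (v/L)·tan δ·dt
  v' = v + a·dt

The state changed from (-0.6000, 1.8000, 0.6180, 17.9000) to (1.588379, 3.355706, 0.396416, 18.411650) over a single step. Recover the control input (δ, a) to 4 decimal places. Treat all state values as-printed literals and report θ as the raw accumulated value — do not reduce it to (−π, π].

a = (v'−v)/dt = (0.511650)/0.15 = 3.4110
Δθ = θ'−θ = -0.221584;  (v·dt/L) = 17.9000·0.15/3.0 = 0.895000
tan δ = Δθ·L/(v·dt) = -0.247580  →  δ = -0.2427

δ = -0.2427, a = 3.4110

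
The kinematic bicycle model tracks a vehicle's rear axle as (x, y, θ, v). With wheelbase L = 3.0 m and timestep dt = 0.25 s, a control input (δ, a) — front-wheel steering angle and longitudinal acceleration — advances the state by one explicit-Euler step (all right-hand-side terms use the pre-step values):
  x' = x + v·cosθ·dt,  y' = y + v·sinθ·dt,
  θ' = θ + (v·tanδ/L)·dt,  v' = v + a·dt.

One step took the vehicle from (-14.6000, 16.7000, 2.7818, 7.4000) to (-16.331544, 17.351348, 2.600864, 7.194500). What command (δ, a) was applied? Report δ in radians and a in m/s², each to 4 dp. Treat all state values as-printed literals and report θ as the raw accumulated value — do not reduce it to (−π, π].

δ = -0.2854, a = -0.8220

a = (v'−v)/dt = (-0.205500)/0.25 = -0.8220
Δθ = θ'−θ = -0.180936;  (v·dt/L) = 7.4000·0.25/3.0 = 0.616667
tan δ = Δθ·L/(v·dt) = -0.293410  →  δ = -0.2854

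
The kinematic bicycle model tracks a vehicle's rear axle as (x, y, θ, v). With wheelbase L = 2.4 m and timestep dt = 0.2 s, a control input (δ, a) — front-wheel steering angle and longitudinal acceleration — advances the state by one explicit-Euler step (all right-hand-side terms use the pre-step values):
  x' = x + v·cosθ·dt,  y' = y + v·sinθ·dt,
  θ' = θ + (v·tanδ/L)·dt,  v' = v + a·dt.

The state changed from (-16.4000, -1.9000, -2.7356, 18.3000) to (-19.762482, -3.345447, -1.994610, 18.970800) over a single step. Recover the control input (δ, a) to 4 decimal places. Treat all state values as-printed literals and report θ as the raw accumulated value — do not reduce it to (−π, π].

a = (v'−v)/dt = (0.670800)/0.2 = 3.3540
Δθ = θ'−θ = 0.740990;  (v·dt/L) = 18.3000·0.2/2.4 = 1.525000
tan δ = Δθ·L/(v·dt) = 0.485895  →  δ = 0.4523

δ = 0.4523, a = 3.3540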